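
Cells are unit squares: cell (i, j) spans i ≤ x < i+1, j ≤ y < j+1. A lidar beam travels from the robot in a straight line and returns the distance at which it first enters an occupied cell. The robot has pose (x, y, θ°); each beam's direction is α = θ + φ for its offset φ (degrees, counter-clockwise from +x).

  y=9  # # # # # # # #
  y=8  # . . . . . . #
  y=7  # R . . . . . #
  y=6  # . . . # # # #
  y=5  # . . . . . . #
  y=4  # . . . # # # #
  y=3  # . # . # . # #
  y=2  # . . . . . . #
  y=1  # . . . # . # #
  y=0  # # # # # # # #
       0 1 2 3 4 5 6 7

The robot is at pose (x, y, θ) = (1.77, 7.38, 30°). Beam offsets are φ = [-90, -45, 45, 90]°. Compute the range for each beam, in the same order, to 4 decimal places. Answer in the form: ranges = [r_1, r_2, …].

beam 1: φ=-90°, α=300°
  cosα=0.5000 sinα=-0.8660 | (1,7) | tMaxX 0.4600 tMaxY 0.4388 | tΔX 2.0000 tΔY 1.1547
    t=0.4388 [y] (1,6)
    t=0.4600 [x] (2,6)
    t=1.5935 [y] (2,5)
    t=2.4600 [x] (3,5)
    t=2.7482 [y] (3,4)
    t=3.9029 [y] (3,3)
    t=4.4600 [x] (4,3) — stop
  → r_1 = 4.4600
beam 2: φ=-45°, α=345°
  cosα=0.9659 sinα=-0.2588 | (1,7) | tMaxX 0.2381 tMaxY 1.4682 | tΔX 1.0353 tΔY 3.8637
    t=0.2381 [x] (2,7)
    t=1.2734 [x] (3,7)
    t=1.4682 [y] (3,6)
    t=2.3087 [x] (4,6) — stop
  → r_2 = 2.3087
beam 3: φ=45°, α=75°
  cosα=0.2588 sinα=0.9659 | (1,7) | tMaxX 0.8887 tMaxY 0.6419 | tΔX 3.8637 tΔY 1.0353
    t=0.6419 [y] (1,8)
    t=0.8887 [x] (2,8)
    t=1.6771 [y] (2,9) — stop
  → r_3 = 1.6771
beam 4: φ=90°, α=120°
  cosα=-0.5000 sinα=0.8660 | (1,7) | tMaxX 1.5400 tMaxY 0.7159 | tΔX 2.0000 tΔY 1.1547
    t=0.7159 [y] (1,8)
    t=1.5400 [x] (0,8) — stop
  → r_4 = 1.5400

ranges = [4.4600, 2.3087, 1.6771, 1.5400]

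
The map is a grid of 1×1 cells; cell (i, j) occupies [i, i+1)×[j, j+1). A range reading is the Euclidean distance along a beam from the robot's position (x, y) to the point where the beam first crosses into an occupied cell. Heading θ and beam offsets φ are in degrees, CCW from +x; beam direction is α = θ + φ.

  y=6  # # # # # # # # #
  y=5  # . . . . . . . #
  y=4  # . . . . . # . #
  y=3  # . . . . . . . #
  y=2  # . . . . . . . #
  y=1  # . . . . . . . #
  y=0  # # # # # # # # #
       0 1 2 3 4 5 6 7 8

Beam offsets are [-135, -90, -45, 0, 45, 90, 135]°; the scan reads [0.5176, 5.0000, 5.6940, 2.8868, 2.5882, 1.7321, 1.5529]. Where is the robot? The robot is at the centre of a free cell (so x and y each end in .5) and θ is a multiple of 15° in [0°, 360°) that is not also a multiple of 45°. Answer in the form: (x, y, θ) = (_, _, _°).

The pose lattice has 34·16 = 544 candidates. Test each by forward raycasting.
  (3.5, 3.5, 30°): beam 1 = 2.5882 ≠ 0.5176 ✗
  (1.5, 5.5, 210°): beam 2 = 0.5774 ≠ 5.0000 ✗
  (2.5, 4.5, 30°): beam 1 = 3.6235 ≠ 0.5176 ✗
  (3.5, 5.5, 165°): beam 1 = 1.0000 ≠ 0.5176 ✗
  …
  (6.5, 3.5, 240°): r_1=0.5176, r_2=5.0000, r_3=5.6940, r_4=2.8868, r_5=2.5882, r_6=1.7321, r_7=1.5529 — all match ✓
Only this pose fits every beam.

(x, y, θ) = (6.5, 3.5, 240°)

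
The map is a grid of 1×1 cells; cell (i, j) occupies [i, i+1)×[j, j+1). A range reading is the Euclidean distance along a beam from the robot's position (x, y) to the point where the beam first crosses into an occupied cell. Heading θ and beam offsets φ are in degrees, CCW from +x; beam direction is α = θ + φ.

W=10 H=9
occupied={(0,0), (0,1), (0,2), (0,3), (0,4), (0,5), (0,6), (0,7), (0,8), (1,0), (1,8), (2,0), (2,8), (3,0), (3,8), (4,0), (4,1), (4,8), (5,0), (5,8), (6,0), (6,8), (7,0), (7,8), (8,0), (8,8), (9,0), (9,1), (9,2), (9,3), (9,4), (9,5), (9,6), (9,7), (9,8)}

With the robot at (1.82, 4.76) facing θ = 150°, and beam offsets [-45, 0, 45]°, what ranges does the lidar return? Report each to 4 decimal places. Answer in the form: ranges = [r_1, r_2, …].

ranges = [3.1682, 0.9469, 0.8489]

beam 1: φ=-45°, α=105°
  dir = (cos 105°, sin 105°) = (-0.2588, 0.9659); from cell (1,4)
  next x-line at t=3.1682, next y-line at t=0.2485; Δt_x=3.8637, Δt_y=1.0353
    y: enter (1,5) at t=0.2485
    y: enter (1,6) at t=1.2837
    y: enter (1,7) at t=2.3190
    x: enter (0,7) at t=3.1682 ← occupied
  → r_1 = 3.1682
beam 2: φ=0°, α=150°
  dir = (cos 150°, sin 150°) = (-0.8660, 0.5000); from cell (1,4)
  next x-line at t=0.9469, next y-line at t=0.4800; Δt_x=1.1547, Δt_y=2.0000
    y: enter (1,5) at t=0.4800
    x: enter (0,5) at t=0.9469 ← occupied
  → r_2 = 0.9469
beam 3: φ=45°, α=195°
  dir = (cos 195°, sin 195°) = (-0.9659, -0.2588); from cell (1,4)
  next x-line at t=0.8489, next y-line at t=2.9364; Δt_x=1.0353, Δt_y=3.8637
    x: enter (0,4) at t=0.8489 ← occupied
  → r_3 = 0.8489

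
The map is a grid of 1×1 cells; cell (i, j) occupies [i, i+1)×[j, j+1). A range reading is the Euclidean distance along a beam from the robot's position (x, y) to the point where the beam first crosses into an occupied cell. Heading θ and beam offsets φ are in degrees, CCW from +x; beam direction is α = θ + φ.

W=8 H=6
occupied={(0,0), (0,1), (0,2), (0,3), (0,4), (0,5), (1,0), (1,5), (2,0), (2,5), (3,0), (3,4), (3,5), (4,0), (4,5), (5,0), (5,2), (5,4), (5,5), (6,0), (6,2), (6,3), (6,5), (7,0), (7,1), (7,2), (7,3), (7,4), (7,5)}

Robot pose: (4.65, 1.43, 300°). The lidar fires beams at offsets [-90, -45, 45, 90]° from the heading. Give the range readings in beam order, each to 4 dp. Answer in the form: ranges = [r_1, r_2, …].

beam 1: φ=-90°, α=210°
  direction (-0.8660, -0.5000); cell (4,1); t to first gridline: x 0.7506, y 0.8600 (then +1.1547 / +2.0000)
    (3,1) via x @ 0.7506
    (3,0) via y @ 0.8600  # hit
  → r_1 = 0.8600
beam 2: φ=-45°, α=255°
  direction (-0.2588, -0.9659); cell (4,1); t to first gridline: x 2.5114, y 0.4452 (then +3.8637 / +1.0353)
    (4,0) via y @ 0.4452  # hit
  → r_2 = 0.4452
beam 3: φ=45°, α=345°
  direction (0.9659, -0.2588); cell (4,1); t to first gridline: x 0.3623, y 1.6614 (then +1.0353 / +3.8637)
    (5,1) via x @ 0.3623
    (6,1) via x @ 1.3976
    (6,0) via y @ 1.6614  # hit
  → r_3 = 1.6614
beam 4: φ=90°, α=30°
  direction (0.8660, 0.5000); cell (4,1); t to first gridline: x 0.4041, y 1.1400 (then +1.1547 / +2.0000)
    (5,1) via x @ 0.4041
    (5,2) via y @ 1.1400  # hit
  → r_4 = 1.1400

ranges = [0.8600, 0.4452, 1.6614, 1.1400]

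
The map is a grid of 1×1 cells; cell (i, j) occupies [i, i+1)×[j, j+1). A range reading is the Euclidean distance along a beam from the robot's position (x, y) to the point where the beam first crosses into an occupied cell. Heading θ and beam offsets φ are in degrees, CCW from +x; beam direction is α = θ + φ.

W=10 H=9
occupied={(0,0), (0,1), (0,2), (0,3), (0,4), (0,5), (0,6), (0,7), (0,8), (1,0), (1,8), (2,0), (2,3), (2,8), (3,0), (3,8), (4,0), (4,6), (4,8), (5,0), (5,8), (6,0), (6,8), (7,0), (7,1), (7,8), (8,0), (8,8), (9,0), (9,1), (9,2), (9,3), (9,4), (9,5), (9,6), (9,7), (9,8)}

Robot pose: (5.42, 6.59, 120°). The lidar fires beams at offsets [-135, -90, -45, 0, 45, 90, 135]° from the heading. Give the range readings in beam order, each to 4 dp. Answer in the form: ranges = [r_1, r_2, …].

beam 1: φ=-135°, α=345°
  direction (0.9659, -0.2588); cell (5,6); t to first gridline: x 0.6005, y 2.2796 (then +1.0353 / +3.8637)
    (6,6) via x @ 0.6005
    (7,6) via x @ 1.6357
    (7,5) via y @ 2.2796
    (8,5) via x @ 2.6710
    (9,5) via x @ 3.7063  # hit
  → r_1 = 3.7063
beam 2: φ=-90°, α=30°
  direction (0.8660, 0.5000); cell (5,6); t to first gridline: x 0.6697, y 0.8200 (then +1.1547 / +2.0000)
    (6,6) via x @ 0.6697
    (6,7) via y @ 0.8200
    (7,7) via x @ 1.8244
    (7,8) via y @ 2.8200  # hit
  → r_2 = 2.8200
beam 3: φ=-45°, α=75°
  direction (0.2588, 0.9659); cell (5,6); t to first gridline: x 2.2409, y 0.4245 (then +3.8637 / +1.0353)
    (5,7) via y @ 0.4245
    (5,8) via y @ 1.4597  # hit
  → r_3 = 1.4597
beam 4: φ=0°, α=120°
  direction (-0.5000, 0.8660); cell (5,6); t to first gridline: x 0.8400, y 0.4734 (then +2.0000 / +1.1547)
    (5,7) via y @ 0.4734
    (4,7) via x @ 0.8400
    (4,8) via y @ 1.6281  # hit
  → r_4 = 1.6281
beam 5: φ=45°, α=165°
  direction (-0.9659, 0.2588); cell (5,6); t to first gridline: x 0.4348, y 1.5841 (then +1.0353 / +3.8637)
    (4,6) via x @ 0.4348  # hit
  → r_5 = 0.4348
beam 6: φ=90°, α=210°
  direction (-0.8660, -0.5000); cell (5,6); t to first gridline: x 0.4850, y 1.1800 (then +1.1547 / +2.0000)
    (4,6) via x @ 0.4850  # hit
  → r_6 = 0.4850
beam 7: φ=135°, α=255°
  direction (-0.2588, -0.9659); cell (5,6); t to first gridline: x 1.6228, y 0.6108 (then +3.8637 / +1.0353)
    (5,5) via y @ 0.6108
    (4,5) via x @ 1.6228
    (4,4) via y @ 1.6461
    (4,3) via y @ 2.6814
    (4,2) via y @ 3.7166
    (4,1) via y @ 4.7519
    (3,1) via x @ 5.4865
    (3,0) via y @ 5.7872  # hit
  → r_7 = 5.7872

ranges = [3.7063, 2.8200, 1.4597, 1.6281, 0.4348, 0.4850, 5.7872]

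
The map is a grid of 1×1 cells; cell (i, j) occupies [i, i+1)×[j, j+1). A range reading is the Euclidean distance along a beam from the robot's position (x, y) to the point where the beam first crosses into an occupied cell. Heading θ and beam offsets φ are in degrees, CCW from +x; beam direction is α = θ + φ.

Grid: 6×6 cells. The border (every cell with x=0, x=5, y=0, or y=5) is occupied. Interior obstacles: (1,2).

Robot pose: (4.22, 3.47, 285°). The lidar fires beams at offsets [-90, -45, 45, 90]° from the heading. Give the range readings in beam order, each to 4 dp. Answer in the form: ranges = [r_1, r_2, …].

ranges = [2.2983, 2.8521, 0.9007, 0.8075]

beam 1: φ=-90°, α=195°
  cosα=-0.9659 sinα=-0.2588 | (4,3) | tMaxX 0.2278 tMaxY 1.8159 | tΔX 1.0353 tΔY 3.8637
    t=0.2278 [x] (3,3)
    t=1.2630 [x] (2,3)
    t=1.8159 [y] (2,2)
    t=2.2983 [x] (1,2) — stop
  → r_1 = 2.2983
beam 2: φ=-45°, α=240°
  cosα=-0.5000 sinα=-0.8660 | (4,3) | tMaxX 0.4400 tMaxY 0.5427 | tΔX 2.0000 tΔY 1.1547
    t=0.4400 [x] (3,3)
    t=0.5427 [y] (3,2)
    t=1.6974 [y] (3,1)
    t=2.4400 [x] (2,1)
    t=2.8521 [y] (2,0) — stop
  → r_2 = 2.8521
beam 3: φ=45°, α=330°
  cosα=0.8660 sinα=-0.5000 | (4,3) | tMaxX 0.9007 tMaxY 0.9400 | tΔX 1.1547 tΔY 2.0000
    t=0.9007 [x] (5,3) — stop
  → r_3 = 0.9007
beam 4: φ=90°, α=15°
  cosα=0.9659 sinα=0.2588 | (4,3) | tMaxX 0.8075 tMaxY 2.0478 | tΔX 1.0353 tΔY 3.8637
    t=0.8075 [x] (5,3) — stop
  → r_4 = 0.8075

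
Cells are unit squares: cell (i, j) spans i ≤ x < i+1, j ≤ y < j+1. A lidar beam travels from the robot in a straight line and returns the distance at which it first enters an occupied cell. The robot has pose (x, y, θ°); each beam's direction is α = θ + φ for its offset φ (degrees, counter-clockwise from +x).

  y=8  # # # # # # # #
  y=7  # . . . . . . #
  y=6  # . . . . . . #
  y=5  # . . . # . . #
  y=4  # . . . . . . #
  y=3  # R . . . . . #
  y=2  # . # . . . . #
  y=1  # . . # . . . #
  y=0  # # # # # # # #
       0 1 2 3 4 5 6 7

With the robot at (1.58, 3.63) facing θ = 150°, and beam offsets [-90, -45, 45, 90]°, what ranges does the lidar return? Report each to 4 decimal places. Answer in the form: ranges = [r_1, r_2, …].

ranges = [5.0460, 2.2409, 0.6005, 1.1600]

beam 1: φ=-90°, α=60°
  d=(0.5000,0.8660)  start (1,3)  tX=0.8400 tY=0.4272  stride 1/|dx|=2.0000 1/|dy|=1.1547
    cross y-line → (1,4), t=0.4272
    cross x-line → (2,4), t=0.8400
    cross y-line → (2,5), t=1.5819
    cross y-line → (2,6), t=2.7366
    cross x-line → (3,6), t=2.8400
    cross y-line → (3,7), t=3.8913
    cross x-line → (4,7), t=4.8400
    cross y-line → (4,8), t=5.0460 (wall)
  → r_1 = 5.0460
beam 2: φ=-45°, α=105°
  d=(-0.2588,0.9659)  start (1,3)  tX=2.2409 tY=0.3831  stride 1/|dx|=3.8637 1/|dy|=1.0353
    cross y-line → (1,4), t=0.3831
    cross y-line → (1,5), t=1.4183
    cross x-line → (0,5), t=2.2409 (wall)
  → r_2 = 2.2409
beam 3: φ=45°, α=195°
  d=(-0.9659,-0.2588)  start (1,3)  tX=0.6005 tY=2.4341  stride 1/|dx|=1.0353 1/|dy|=3.8637
    cross x-line → (0,3), t=0.6005 (wall)
  → r_3 = 0.6005
beam 4: φ=90°, α=240°
  d=(-0.5000,-0.8660)  start (1,3)  tX=1.1600 tY=0.7275  stride 1/|dx|=2.0000 1/|dy|=1.1547
    cross y-line → (1,2), t=0.7275
    cross x-line → (0,2), t=1.1600 (wall)
  → r_4 = 1.1600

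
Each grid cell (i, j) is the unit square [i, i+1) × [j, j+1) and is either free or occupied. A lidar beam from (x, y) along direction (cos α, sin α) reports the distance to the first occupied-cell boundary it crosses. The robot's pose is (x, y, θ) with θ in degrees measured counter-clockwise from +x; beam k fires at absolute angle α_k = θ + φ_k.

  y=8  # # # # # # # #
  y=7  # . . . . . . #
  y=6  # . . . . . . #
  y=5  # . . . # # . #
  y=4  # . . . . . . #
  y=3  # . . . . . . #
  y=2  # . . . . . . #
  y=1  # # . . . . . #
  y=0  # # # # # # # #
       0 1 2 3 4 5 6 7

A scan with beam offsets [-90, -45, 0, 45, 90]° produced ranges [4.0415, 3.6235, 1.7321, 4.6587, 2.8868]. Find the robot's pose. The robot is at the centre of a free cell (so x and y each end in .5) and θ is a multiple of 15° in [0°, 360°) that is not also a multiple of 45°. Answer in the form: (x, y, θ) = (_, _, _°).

(x, y, θ) = (3.5, 3.5, 60°)

The pose lattice has 39·16 = 624 candidates. Test each by forward raycasting.
  (3.5, 5.5, 60°): beam 1 = 0.5774 ≠ 4.0415 ✗
  (5.5, 7.5, 255°): beam 1 = 1.9319 ≠ 4.0415 ✗
  (5.5, 1.5, 210°): beam 1 = 7.5056 ≠ 4.0415 ✗
  …
  (3.5, 3.5, 60°): r_1=4.0415, r_2=3.6235, r_3=1.7321, r_4=4.6587, r_5=2.8868 — all match ✓
No second candidate reproduces the full scan.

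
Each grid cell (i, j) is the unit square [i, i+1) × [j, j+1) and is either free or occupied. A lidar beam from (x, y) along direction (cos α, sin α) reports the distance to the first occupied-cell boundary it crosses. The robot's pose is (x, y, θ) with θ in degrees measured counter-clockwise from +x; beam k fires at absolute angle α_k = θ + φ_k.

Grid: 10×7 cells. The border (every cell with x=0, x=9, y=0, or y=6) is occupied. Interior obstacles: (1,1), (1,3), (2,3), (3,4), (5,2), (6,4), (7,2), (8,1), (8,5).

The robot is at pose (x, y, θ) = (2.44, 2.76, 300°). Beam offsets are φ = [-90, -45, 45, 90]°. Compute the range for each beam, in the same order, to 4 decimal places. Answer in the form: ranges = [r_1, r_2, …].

beam 1: φ=-90°, α=210°
  d=(-0.8660,-0.5000)  start (2,2)  tX=0.5081 tY=1.5200  stride 1/|dx|=1.1547 1/|dy|=2.0000
    cross x-line → (1,2), t=0.5081
    cross y-line → (1,1), t=1.5200 (wall)
  → r_1 = 1.5200
beam 2: φ=-45°, α=255°
  d=(-0.2588,-0.9659)  start (2,2)  tX=1.7000 tY=0.7868  stride 1/|dx|=3.8637 1/|dy|=1.0353
    cross y-line → (2,1), t=0.7868
    cross x-line → (1,1), t=1.7000 (wall)
  → r_2 = 1.7000
beam 3: φ=45°, α=345°
  d=(0.9659,-0.2588)  start (2,2)  tX=0.5798 tY=2.9364  stride 1/|dx|=1.0353 1/|dy|=3.8637
    cross x-line → (3,2), t=0.5798
    cross x-line → (4,2), t=1.6150
    cross x-line → (5,2), t=2.6503 (wall)
  → r_3 = 2.6503
beam 4: φ=90°, α=30°
  d=(0.8660,0.5000)  start (2,2)  tX=0.6466 tY=0.4800  stride 1/|dx|=1.1547 1/|dy|=2.0000
    cross y-line → (2,3), t=0.4800 (wall)
  → r_4 = 0.4800

ranges = [1.5200, 1.7000, 2.6503, 0.4800]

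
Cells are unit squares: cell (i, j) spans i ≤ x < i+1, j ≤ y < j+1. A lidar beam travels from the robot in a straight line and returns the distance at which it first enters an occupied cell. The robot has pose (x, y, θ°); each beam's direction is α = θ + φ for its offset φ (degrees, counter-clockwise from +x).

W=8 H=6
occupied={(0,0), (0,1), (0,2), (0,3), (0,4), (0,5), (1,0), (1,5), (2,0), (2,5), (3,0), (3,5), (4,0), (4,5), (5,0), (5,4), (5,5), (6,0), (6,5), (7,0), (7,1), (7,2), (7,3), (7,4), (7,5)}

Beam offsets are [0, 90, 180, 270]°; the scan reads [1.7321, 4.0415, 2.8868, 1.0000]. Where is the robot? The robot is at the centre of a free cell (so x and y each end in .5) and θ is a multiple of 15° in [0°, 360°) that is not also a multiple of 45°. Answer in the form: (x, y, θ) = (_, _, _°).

(x, y, θ) = (4.5, 3.5, 120°)

The pose lattice has 23·16 = 368 candidates. Test each by forward raycasting.
  (6.5, 4.5, 240°): beam 1 = 4.0415 ≠ 1.7321 ✗
  (4.5, 1.5, 60°): beam 1 = 2.8868 ≠ 1.7321 ✗
  (6.5, 2.5, 255°): beam 1 = 1.5529 ≠ 1.7321 ✗
  (5.5, 1.5, 30°): beam 3 = 1.0000 ≠ 2.8868 ✗
  …
  (4.5, 3.5, 120°): r_1=1.7321, r_2=4.0415, r_3=2.8868, r_4=1.0000 — all match ✓
Only this pose fits every beam.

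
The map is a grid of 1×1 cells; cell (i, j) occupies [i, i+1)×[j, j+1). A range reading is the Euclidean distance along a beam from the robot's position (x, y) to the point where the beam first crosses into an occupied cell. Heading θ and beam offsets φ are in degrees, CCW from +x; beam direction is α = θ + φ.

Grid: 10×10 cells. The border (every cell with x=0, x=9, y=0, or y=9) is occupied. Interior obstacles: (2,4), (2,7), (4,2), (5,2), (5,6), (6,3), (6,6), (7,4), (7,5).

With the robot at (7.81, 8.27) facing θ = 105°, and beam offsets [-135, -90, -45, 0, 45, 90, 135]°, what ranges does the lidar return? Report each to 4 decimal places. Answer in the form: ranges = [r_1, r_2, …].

ranges = [1.3741, 1.2320, 0.8429, 0.7558, 1.4600, 7.0502, 1.6200]

beam 1: φ=-135°, α=330°
  cosα=0.8660 sinα=-0.5000 | (7,8) | tMaxX 0.2194 tMaxY 0.5400 | tΔX 1.1547 tΔY 2.0000
    t=0.2194 [x] (8,8)
    t=0.5400 [y] (8,7)
    t=1.3741 [x] (9,7) — stop
  → r_1 = 1.3741
beam 2: φ=-90°, α=15°
  cosα=0.9659 sinα=0.2588 | (7,8) | tMaxX 0.1967 tMaxY 2.8205 | tΔX 1.0353 tΔY 3.8637
    t=0.1967 [x] (8,8)
    t=1.2320 [x] (9,8) — stop
  → r_2 = 1.2320
beam 3: φ=-45°, α=60°
  cosα=0.5000 sinα=0.8660 | (7,8) | tMaxX 0.3800 tMaxY 0.8429 | tΔX 2.0000 tΔY 1.1547
    t=0.3800 [x] (8,8)
    t=0.8429 [y] (8,9) — stop
  → r_3 = 0.8429
beam 4: φ=0°, α=105°
  cosα=-0.2588 sinα=0.9659 | (7,8) | tMaxX 3.1296 tMaxY 0.7558 | tΔX 3.8637 tΔY 1.0353
    t=0.7558 [y] (7,9) — stop
  → r_4 = 0.7558
beam 5: φ=45°, α=150°
  cosα=-0.8660 sinα=0.5000 | (7,8) | tMaxX 0.9353 tMaxY 1.4600 | tΔX 1.1547 tΔY 2.0000
    t=0.9353 [x] (6,8)
    t=1.4600 [y] (6,9) — stop
  → r_5 = 1.4600
beam 6: φ=90°, α=195°
  cosα=-0.9659 sinα=-0.2588 | (7,8) | tMaxX 0.8386 tMaxY 1.0432 | tΔX 1.0353 tΔY 3.8637
    t=0.8386 [x] (6,8)
    t=1.0432 [y] (6,7)
    t=1.8738 [x] (5,7)
    t=2.9091 [x] (4,7)
    t=3.9444 [x] (3,7)
    t=4.9069 [y] (3,6)
    t=4.9797 [x] (2,6)
    t=6.0150 [x] (1,6)
    t=7.0502 [x] (0,6) — stop
  → r_6 = 7.0502
beam 7: φ=135°, α=240°
  cosα=-0.5000 sinα=-0.8660 | (7,8) | tMaxX 1.6200 tMaxY 0.3118 | tΔX 2.0000 tΔY 1.1547
    t=0.3118 [y] (7,7)
    t=1.4665 [y] (7,6)
    t=1.6200 [x] (6,6) — stop
  → r_7 = 1.6200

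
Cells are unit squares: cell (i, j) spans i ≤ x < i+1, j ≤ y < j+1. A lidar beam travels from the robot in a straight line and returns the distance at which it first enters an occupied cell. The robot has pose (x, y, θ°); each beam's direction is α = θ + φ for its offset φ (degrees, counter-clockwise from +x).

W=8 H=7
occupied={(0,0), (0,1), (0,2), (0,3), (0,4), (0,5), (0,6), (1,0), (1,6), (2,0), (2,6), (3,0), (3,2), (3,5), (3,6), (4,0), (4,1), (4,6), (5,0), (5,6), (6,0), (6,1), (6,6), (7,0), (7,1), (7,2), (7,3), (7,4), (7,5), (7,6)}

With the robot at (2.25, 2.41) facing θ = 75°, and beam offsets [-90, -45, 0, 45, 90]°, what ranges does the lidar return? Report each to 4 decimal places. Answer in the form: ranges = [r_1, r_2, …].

beam 1: φ=-90°, α=345°
  cosα=0.9659 sinα=-0.2588 | (2,2) | tMaxX 0.7765 tMaxY 1.5841 | tΔX 1.0353 tΔY 3.8637
    t=0.7765 [x] (3,2) — stop
  → r_1 = 0.7765
beam 2: φ=-45°, α=30°
  cosα=0.8660 sinα=0.5000 | (2,2) | tMaxX 0.8660 tMaxY 1.1800 | tΔX 1.1547 tΔY 2.0000
    t=0.8660 [x] (3,2) — stop
  → r_2 = 0.8660
beam 3: φ=0°, α=75°
  cosα=0.2588 sinα=0.9659 | (2,2) | tMaxX 2.8978 tMaxY 0.6108 | tΔX 3.8637 tΔY 1.0353
    t=0.6108 [y] (2,3)
    t=1.6461 [y] (2,4)
    t=2.6814 [y] (2,5)
    t=2.8978 [x] (3,5) — stop
  → r_3 = 2.8978
beam 4: φ=45°, α=120°
  cosα=-0.5000 sinα=0.8660 | (2,2) | tMaxX 0.5000 tMaxY 0.6813 | tΔX 2.0000 tΔY 1.1547
    t=0.5000 [x] (1,2)
    t=0.6813 [y] (1,3)
    t=1.8360 [y] (1,4)
    t=2.5000 [x] (0,4) — stop
  → r_4 = 2.5000
beam 5: φ=90°, α=165°
  cosα=-0.9659 sinα=0.2588 | (2,2) | tMaxX 0.2588 tMaxY 2.2796 | tΔX 1.0353 tΔY 3.8637
    t=0.2588 [x] (1,2)
    t=1.2941 [x] (0,2) — stop
  → r_5 = 1.2941

ranges = [0.7765, 0.8660, 2.8978, 2.5000, 1.2941]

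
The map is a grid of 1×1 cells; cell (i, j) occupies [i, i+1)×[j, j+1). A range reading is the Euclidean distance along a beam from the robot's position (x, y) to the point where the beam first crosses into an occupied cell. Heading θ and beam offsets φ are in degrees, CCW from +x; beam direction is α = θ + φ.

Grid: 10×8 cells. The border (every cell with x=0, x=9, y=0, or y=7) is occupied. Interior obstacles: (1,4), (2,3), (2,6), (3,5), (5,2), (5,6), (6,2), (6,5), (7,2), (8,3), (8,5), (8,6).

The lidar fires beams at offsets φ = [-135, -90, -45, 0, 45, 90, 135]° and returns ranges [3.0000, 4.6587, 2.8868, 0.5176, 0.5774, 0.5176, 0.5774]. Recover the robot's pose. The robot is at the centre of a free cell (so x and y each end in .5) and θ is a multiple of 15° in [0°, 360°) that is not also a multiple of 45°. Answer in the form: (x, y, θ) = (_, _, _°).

(x, y, θ) = (5.5, 5.5, 345°)

Enumerate (i+0.5, j+0.5, θ) over the 36 free cells and 16 admissible headings. For each, cast all 7 beams and compare to the given ranges.
  (6.5, 3.5, 165°): beam 1 = 2.8868 ≠ 3.0000 ✗
  (7.5, 4.5, 345°): beam 1 = 7.0000 ≠ 3.0000 ✗
  (2.5, 5.5, 150°): beam 1 = 0.5176 ≠ 3.0000 ✗
  (2.5, 4.5, 285°): beam 1 = 0.5774 ≠ 3.0000 ✗
  …
  (5.5, 5.5, 345°): r_1=3.0000, r_2=4.6587, r_3=2.8868, r_4=0.5176, r_5=0.5774, r_6=0.5176, r_7=0.5774 — all match ✓
Only this pose fits every beam.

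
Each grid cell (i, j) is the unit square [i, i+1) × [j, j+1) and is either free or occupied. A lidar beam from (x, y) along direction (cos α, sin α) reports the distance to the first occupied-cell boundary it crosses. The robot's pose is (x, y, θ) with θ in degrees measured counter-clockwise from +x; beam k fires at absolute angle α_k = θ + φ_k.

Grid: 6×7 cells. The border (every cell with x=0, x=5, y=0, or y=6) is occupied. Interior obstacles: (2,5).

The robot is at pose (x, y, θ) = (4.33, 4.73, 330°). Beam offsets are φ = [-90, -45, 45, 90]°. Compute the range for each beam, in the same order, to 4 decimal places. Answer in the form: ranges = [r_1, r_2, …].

ranges = [4.3070, 2.5887, 0.6936, 1.3400]

beam 1: φ=-90°, α=240°
  cosα=-0.5000 sinα=-0.8660 | (4,4) | tMaxX 0.6600 tMaxY 0.8429 | tΔX 2.0000 tΔY 1.1547
    t=0.6600 [x] (3,4)
    t=0.8429 [y] (3,3)
    t=1.9976 [y] (3,2)
    t=2.6600 [x] (2,2)
    t=3.1523 [y] (2,1)
    t=4.3070 [y] (2,0) — stop
  → r_1 = 4.3070
beam 2: φ=-45°, α=285°
  cosα=0.2588 sinα=-0.9659 | (4,4) | tMaxX 2.5887 tMaxY 0.7558 | tΔX 3.8637 tΔY 1.0353
    t=0.7558 [y] (4,3)
    t=1.7910 [y] (4,2)
    t=2.5887 [x] (5,2) — stop
  → r_2 = 2.5887
beam 3: φ=45°, α=15°
  cosα=0.9659 sinα=0.2588 | (4,4) | tMaxX 0.6936 tMaxY 1.0432 | tΔX 1.0353 tΔY 3.8637
    t=0.6936 [x] (5,4) — stop
  → r_3 = 0.6936
beam 4: φ=90°, α=60°
  cosα=0.5000 sinα=0.8660 | (4,4) | tMaxX 1.3400 tMaxY 0.3118 | tΔX 2.0000 tΔY 1.1547
    t=0.3118 [y] (4,5)
    t=1.3400 [x] (5,5) — stop
  → r_4 = 1.3400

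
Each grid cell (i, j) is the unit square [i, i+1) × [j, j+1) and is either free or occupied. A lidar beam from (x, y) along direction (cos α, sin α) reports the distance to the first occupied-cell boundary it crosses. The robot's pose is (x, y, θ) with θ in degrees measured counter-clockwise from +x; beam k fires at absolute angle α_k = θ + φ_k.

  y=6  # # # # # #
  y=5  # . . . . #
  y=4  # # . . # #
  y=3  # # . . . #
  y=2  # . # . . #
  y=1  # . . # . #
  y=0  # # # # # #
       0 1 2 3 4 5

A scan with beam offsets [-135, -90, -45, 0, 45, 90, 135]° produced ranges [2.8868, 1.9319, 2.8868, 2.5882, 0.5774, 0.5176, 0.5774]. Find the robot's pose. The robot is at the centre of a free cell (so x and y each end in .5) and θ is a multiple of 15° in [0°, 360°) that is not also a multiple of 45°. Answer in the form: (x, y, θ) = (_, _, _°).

The pose lattice has 15·16 = 240 candidates. Test each by forward raycasting.
  (1.5, 2.5, 345°): beam 1 = 0.5774 ≠ 2.8868 ✗
  (2.5, 1.5, 165°): beam 1 = 0.5774 ≠ 2.8868 ✗
  (1.5, 5.5, 240°): beam 1 = 0.5176 ≠ 2.8868 ✗
  (2.5, 3.5, 345°): beam 1 = 0.5774 ≠ 2.8868 ✗
  …
  (2.5, 3.5, 105°): r_1=2.8868, r_2=1.9319, r_3=2.8868, r_4=2.5882, r_5=0.5774, r_6=0.5176, r_7=0.5774 — all match ✓
No second candidate reproduces the full scan.

(x, y, θ) = (2.5, 3.5, 105°)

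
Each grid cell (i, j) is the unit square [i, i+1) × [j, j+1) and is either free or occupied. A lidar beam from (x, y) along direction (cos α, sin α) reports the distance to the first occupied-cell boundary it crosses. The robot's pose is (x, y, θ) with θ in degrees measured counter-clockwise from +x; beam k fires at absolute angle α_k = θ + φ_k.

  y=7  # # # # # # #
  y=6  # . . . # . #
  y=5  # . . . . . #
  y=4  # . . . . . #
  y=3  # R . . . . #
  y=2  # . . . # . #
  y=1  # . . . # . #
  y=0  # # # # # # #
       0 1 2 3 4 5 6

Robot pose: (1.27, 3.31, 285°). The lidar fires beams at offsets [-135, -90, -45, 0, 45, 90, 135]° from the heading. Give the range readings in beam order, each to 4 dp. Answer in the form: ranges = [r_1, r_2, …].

beam 1: φ=-135°, α=150°
  d=(-0.8660,0.5000)  start (1,3)  tX=0.3118 tY=1.3800  stride 1/|dx|=1.1547 1/|dy|=2.0000
    cross x-line → (0,3), t=0.3118 (wall)
  → r_1 = 0.3118
beam 2: φ=-90°, α=195°
  d=(-0.9659,-0.2588)  start (1,3)  tX=0.2795 tY=1.1977  stride 1/|dx|=1.0353 1/|dy|=3.8637
    cross x-line → (0,3), t=0.2795 (wall)
  → r_2 = 0.2795
beam 3: φ=-45°, α=240°
  d=(-0.5000,-0.8660)  start (1,3)  tX=0.5400 tY=0.3580  stride 1/|dx|=2.0000 1/|dy|=1.1547
    cross y-line → (1,2), t=0.3580
    cross x-line → (0,2), t=0.5400 (wall)
  → r_3 = 0.5400
beam 4: φ=0°, α=285°
  d=(0.2588,-0.9659)  start (1,3)  tX=2.8205 tY=0.3209  stride 1/|dx|=3.8637 1/|dy|=1.0353
    cross y-line → (1,2), t=0.3209
    cross y-line → (1,1), t=1.3562
    cross y-line → (1,0), t=2.3915 (wall)
  → r_4 = 2.3915
beam 5: φ=45°, α=330°
  d=(0.8660,-0.5000)  start (1,3)  tX=0.8429 tY=0.6200  stride 1/|dx|=1.1547 1/|dy|=2.0000
    cross y-line → (1,2), t=0.6200
    cross x-line → (2,2), t=0.8429
    cross x-line → (3,2), t=1.9976
    cross y-line → (3,1), t=2.6200
    cross x-line → (4,1), t=3.1523 (wall)
  → r_5 = 3.1523
beam 6: φ=90°, α=15°
  d=(0.9659,0.2588)  start (1,3)  tX=0.7558 tY=2.6660  stride 1/|dx|=1.0353 1/|dy|=3.8637
    cross x-line → (2,3), t=0.7558
    cross x-line → (3,3), t=1.7910
    cross y-line → (3,4), t=2.6660
    cross x-line → (4,4), t=2.8263
    cross x-line → (5,4), t=3.8616
    cross x-line → (6,4), t=4.8969 (wall)
  → r_6 = 4.8969
beam 7: φ=135°, α=60°
  d=(0.5000,0.8660)  start (1,3)  tX=1.4600 tY=0.7967  stride 1/|dx|=2.0000 1/|dy|=1.1547
    cross y-line → (1,4), t=0.7967
    cross x-line → (2,4), t=1.4600
    cross y-line → (2,5), t=1.9514
    cross y-line → (2,6), t=3.1061
    cross x-line → (3,6), t=3.4600
    cross y-line → (3,7), t=4.2608 (wall)
  → r_7 = 4.2608

ranges = [0.3118, 0.2795, 0.5400, 2.3915, 3.1523, 4.8969, 4.2608]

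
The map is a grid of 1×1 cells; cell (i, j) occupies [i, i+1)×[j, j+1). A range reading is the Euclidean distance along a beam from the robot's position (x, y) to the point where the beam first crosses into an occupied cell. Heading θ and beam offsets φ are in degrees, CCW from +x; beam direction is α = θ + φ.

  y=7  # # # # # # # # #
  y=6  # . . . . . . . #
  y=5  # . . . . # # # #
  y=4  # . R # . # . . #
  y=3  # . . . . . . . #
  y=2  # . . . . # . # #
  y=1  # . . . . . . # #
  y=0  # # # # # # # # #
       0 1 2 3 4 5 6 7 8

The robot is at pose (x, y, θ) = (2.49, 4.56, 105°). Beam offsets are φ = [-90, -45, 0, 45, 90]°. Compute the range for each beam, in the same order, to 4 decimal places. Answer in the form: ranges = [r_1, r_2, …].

beam 1: φ=-90°, α=15°
  dir = (cos 15°, sin 15°) = (0.9659, 0.2588); from cell (2,4)
  next x-line at t=0.5280, next y-line at t=1.7000; Δt_x=1.0353, Δt_y=3.8637
    x: enter (3,4) at t=0.5280 ← occupied
  → r_1 = 0.5280
beam 2: φ=-45°, α=60°
  dir = (cos 60°, sin 60°) = (0.5000, 0.8660); from cell (2,4)
  next x-line at t=1.0200, next y-line at t=0.5081; Δt_x=2.0000, Δt_y=1.1547
    y: enter (2,5) at t=0.5081
    x: enter (3,5) at t=1.0200
    y: enter (3,6) at t=1.6628
    y: enter (3,7) at t=2.8175 ← occupied
  → r_2 = 2.8175
beam 3: φ=0°, α=105°
  dir = (cos 105°, sin 105°) = (-0.2588, 0.9659); from cell (2,4)
  next x-line at t=1.8932, next y-line at t=0.4555; Δt_x=3.8637, Δt_y=1.0353
    y: enter (2,5) at t=0.4555
    y: enter (2,6) at t=1.4908
    x: enter (1,6) at t=1.8932
    y: enter (1,7) at t=2.5261 ← occupied
  → r_3 = 2.5261
beam 4: φ=45°, α=150°
  dir = (cos 150°, sin 150°) = (-0.8660, 0.5000); from cell (2,4)
  next x-line at t=0.5658, next y-line at t=0.8800; Δt_x=1.1547, Δt_y=2.0000
    x: enter (1,4) at t=0.5658
    y: enter (1,5) at t=0.8800
    x: enter (0,5) at t=1.7205 ← occupied
  → r_4 = 1.7205
beam 5: φ=90°, α=195°
  dir = (cos 195°, sin 195°) = (-0.9659, -0.2588); from cell (2,4)
  next x-line at t=0.5073, next y-line at t=2.1637; Δt_x=1.0353, Δt_y=3.8637
    x: enter (1,4) at t=0.5073
    x: enter (0,4) at t=1.5426 ← occupied
  → r_5 = 1.5426

ranges = [0.5280, 2.8175, 2.5261, 1.7205, 1.5426]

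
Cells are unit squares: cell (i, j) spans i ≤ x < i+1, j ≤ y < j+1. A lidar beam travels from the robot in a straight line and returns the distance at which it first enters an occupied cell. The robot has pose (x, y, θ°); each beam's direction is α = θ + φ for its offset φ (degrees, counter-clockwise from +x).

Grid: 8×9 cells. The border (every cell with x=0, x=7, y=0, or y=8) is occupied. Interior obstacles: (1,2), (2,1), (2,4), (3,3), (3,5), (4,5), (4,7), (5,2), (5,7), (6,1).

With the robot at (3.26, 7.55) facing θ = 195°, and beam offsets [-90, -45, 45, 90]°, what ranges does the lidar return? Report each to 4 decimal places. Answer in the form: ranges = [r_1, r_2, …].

ranges = [0.4659, 0.9000, 4.5200, 1.6047]

beam 1: φ=-90°, α=105°
  d=(-0.2588,0.9659)  start (3,7)  tX=1.0046 tY=0.4659  stride 1/|dx|=3.8637 1/|dy|=1.0353
    cross y-line → (3,8), t=0.4659 (wall)
  → r_1 = 0.4659
beam 2: φ=-45°, α=150°
  d=(-0.8660,0.5000)  start (3,7)  tX=0.3002 tY=0.9000  stride 1/|dx|=1.1547 1/|dy|=2.0000
    cross x-line → (2,7), t=0.3002
    cross y-line → (2,8), t=0.9000 (wall)
  → r_2 = 0.9000
beam 3: φ=45°, α=240°
  d=(-0.5000,-0.8660)  start (3,7)  tX=0.5200 tY=0.6351  stride 1/|dx|=2.0000 1/|dy|=1.1547
    cross x-line → (2,7), t=0.5200
    cross y-line → (2,6), t=0.6351
    cross y-line → (2,5), t=1.7898
    cross x-line → (1,5), t=2.5200
    cross y-line → (1,4), t=2.9445
    cross y-line → (1,3), t=4.0992
    cross x-line → (0,3), t=4.5200 (wall)
  → r_3 = 4.5200
beam 4: φ=90°, α=285°
  d=(0.2588,-0.9659)  start (3,7)  tX=2.8591 tY=0.5694  stride 1/|dx|=3.8637 1/|dy|=1.0353
    cross y-line → (3,6), t=0.5694
    cross y-line → (3,5), t=1.6047 (wall)
  → r_4 = 1.6047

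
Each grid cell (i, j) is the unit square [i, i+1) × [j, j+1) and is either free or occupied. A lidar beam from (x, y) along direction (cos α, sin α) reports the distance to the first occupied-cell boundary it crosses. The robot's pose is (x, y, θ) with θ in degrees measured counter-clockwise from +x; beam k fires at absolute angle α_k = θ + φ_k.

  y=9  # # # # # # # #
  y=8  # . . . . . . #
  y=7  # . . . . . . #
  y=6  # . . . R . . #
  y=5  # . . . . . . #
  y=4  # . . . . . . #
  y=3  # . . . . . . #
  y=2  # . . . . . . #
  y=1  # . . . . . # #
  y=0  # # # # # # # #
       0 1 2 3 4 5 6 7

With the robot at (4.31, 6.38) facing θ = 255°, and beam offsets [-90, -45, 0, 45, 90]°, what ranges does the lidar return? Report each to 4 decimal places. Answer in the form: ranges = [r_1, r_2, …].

ranges = [3.4268, 3.8221, 5.5698, 5.0576, 2.7849]

beam 1: φ=-90°, α=165°
  dir = (cos 165°, sin 165°) = (-0.9659, 0.2588); from cell (4,6)
  next x-line at t=0.3209, next y-line at t=2.3955; Δt_x=1.0353, Δt_y=3.8637
    x: enter (3,6) at t=0.3209
    x: enter (2,6) at t=1.3562
    x: enter (1,6) at t=2.3915
    y: enter (1,7) at t=2.3955
    x: enter (0,7) at t=3.4268 ← occupied
  → r_1 = 3.4268
beam 2: φ=-45°, α=210°
  dir = (cos 210°, sin 210°) = (-0.8660, -0.5000); from cell (4,6)
  next x-line at t=0.3580, next y-line at t=0.7600; Δt_x=1.1547, Δt_y=2.0000
    x: enter (3,6) at t=0.3580
    y: enter (3,5) at t=0.7600
    x: enter (2,5) at t=1.5127
    x: enter (1,5) at t=2.6674
    y: enter (1,4) at t=2.7600
    x: enter (0,4) at t=3.8221 ← occupied
  → r_2 = 3.8221
beam 3: φ=0°, α=255°
  dir = (cos 255°, sin 255°) = (-0.2588, -0.9659); from cell (4,6)
  next x-line at t=1.1977, next y-line at t=0.3934; Δt_x=3.8637, Δt_y=1.0353
    y: enter (4,5) at t=0.3934
    x: enter (3,5) at t=1.1977
    y: enter (3,4) at t=1.4287
    y: enter (3,3) at t=2.4640
    y: enter (3,2) at t=3.4992
    y: enter (3,1) at t=4.5345
    x: enter (2,1) at t=5.0615
    y: enter (2,0) at t=5.5698 ← occupied
  → r_3 = 5.5698
beam 4: φ=45°, α=300°
  dir = (cos 300°, sin 300°) = (0.5000, -0.8660); from cell (4,6)
  next x-line at t=1.3800, next y-line at t=0.4388; Δt_x=2.0000, Δt_y=1.1547
    y: enter (4,5) at t=0.4388
    x: enter (5,5) at t=1.3800
    y: enter (5,4) at t=1.5935
    y: enter (5,3) at t=2.7482
    x: enter (6,3) at t=3.3800
    y: enter (6,2) at t=3.9029
    y: enter (6,1) at t=5.0576 ← occupied
  → r_4 = 5.0576
beam 5: φ=90°, α=345°
  dir = (cos 345°, sin 345°) = (0.9659, -0.2588); from cell (4,6)
  next x-line at t=0.7143, next y-line at t=1.4682; Δt_x=1.0353, Δt_y=3.8637
    x: enter (5,6) at t=0.7143
    y: enter (5,5) at t=1.4682
    x: enter (6,5) at t=1.7496
    x: enter (7,5) at t=2.7849 ← occupied
  → r_5 = 2.7849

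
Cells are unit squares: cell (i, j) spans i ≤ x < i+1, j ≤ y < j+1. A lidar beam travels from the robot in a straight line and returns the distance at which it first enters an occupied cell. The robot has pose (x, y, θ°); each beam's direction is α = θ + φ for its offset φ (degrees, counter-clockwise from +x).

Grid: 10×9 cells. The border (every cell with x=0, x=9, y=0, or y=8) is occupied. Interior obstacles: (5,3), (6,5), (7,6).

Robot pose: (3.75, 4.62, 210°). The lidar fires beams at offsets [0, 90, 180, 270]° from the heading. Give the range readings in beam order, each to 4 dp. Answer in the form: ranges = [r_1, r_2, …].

ranges = [3.1754, 4.1800, 2.5981, 3.9029]

beam 1: φ=0°, α=210°
  cosα=-0.8660 sinα=-0.5000 | (3,4) | tMaxX 0.8660 tMaxY 1.2400 | tΔX 1.1547 tΔY 2.0000
    t=0.8660 [x] (2,4)
    t=1.2400 [y] (2,3)
    t=2.0207 [x] (1,3)
    t=3.1754 [x] (0,3) — stop
  → r_1 = 3.1754
beam 2: φ=90°, α=300°
  cosα=0.5000 sinα=-0.8660 | (3,4) | tMaxX 0.5000 tMaxY 0.7159 | tΔX 2.0000 tΔY 1.1547
    t=0.5000 [x] (4,4)
    t=0.7159 [y] (4,3)
    t=1.8706 [y] (4,2)
    t=2.5000 [x] (5,2)
    t=3.0253 [y] (5,1)
    t=4.1800 [y] (5,0) — stop
  → r_2 = 4.1800
beam 3: φ=180°, α=30°
  cosα=0.8660 sinα=0.5000 | (3,4) | tMaxX 0.2887 tMaxY 0.7600 | tΔX 1.1547 tΔY 2.0000
    t=0.2887 [x] (4,4)
    t=0.7600 [y] (4,5)
    t=1.4434 [x] (5,5)
    t=2.5981 [x] (6,5) — stop
  → r_3 = 2.5981
beam 4: φ=270°, α=120°
  cosα=-0.5000 sinα=0.8660 | (3,4) | tMaxX 1.5000 tMaxY 0.4388 | tΔX 2.0000 tΔY 1.1547
    t=0.4388 [y] (3,5)
    t=1.5000 [x] (2,5)
    t=1.5935 [y] (2,6)
    t=2.7482 [y] (2,7)
    t=3.5000 [x] (1,7)
    t=3.9029 [y] (1,8) — stop
  → r_4 = 3.9029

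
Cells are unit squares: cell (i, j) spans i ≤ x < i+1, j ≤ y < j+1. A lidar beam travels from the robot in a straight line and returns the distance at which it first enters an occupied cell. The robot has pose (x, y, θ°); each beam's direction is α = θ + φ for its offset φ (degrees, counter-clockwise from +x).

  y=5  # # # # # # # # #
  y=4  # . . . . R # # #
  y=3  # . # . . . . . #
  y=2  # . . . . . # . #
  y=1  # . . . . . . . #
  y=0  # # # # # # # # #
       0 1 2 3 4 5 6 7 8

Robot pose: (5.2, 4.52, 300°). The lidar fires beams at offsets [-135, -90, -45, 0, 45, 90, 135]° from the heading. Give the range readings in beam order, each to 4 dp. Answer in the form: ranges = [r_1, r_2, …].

ranges = [1.8546, 2.5403, 3.6442, 1.7551, 0.8282, 0.9238, 0.4969]

beam 1: φ=-135°, α=165°
  cosα=-0.9659 sinα=0.2588 | (5,4) | tMaxX 0.2071 tMaxY 1.8546 | tΔX 1.0353 tΔY 3.8637
    t=0.2071 [x] (4,4)
    t=1.2423 [x] (3,4)
    t=1.8546 [y] (3,5) — stop
  → r_1 = 1.8546
beam 2: φ=-90°, α=210°
  cosα=-0.8660 sinα=-0.5000 | (5,4) | tMaxX 0.2309 tMaxY 1.0400 | tΔX 1.1547 tΔY 2.0000
    t=0.2309 [x] (4,4)
    t=1.0400 [y] (4,3)
    t=1.3856 [x] (3,3)
    t=2.5403 [x] (2,3) — stop
  → r_2 = 2.5403
beam 3: φ=-45°, α=255°
  cosα=-0.2588 sinα=-0.9659 | (5,4) | tMaxX 0.7727 tMaxY 0.5383 | tΔX 3.8637 tΔY 1.0353
    t=0.5383 [y] (5,3)
    t=0.7727 [x] (4,3)
    t=1.5736 [y] (4,2)
    t=2.6089 [y] (4,1)
    t=3.6442 [y] (4,0) — stop
  → r_3 = 3.6442
beam 4: φ=0°, α=300°
  cosα=0.5000 sinα=-0.8660 | (5,4) | tMaxX 1.6000 tMaxY 0.6004 | tΔX 2.0000 tΔY 1.1547
    t=0.6004 [y] (5,3)
    t=1.6000 [x] (6,3)
    t=1.7551 [y] (6,2) — stop
  → r_4 = 1.7551
beam 5: φ=45°, α=345°
  cosα=0.9659 sinα=-0.2588 | (5,4) | tMaxX 0.8282 tMaxY 2.0091 | tΔX 1.0353 tΔY 3.8637
    t=0.8282 [x] (6,4) — stop
  → r_5 = 0.8282
beam 6: φ=90°, α=30°
  cosα=0.8660 sinα=0.5000 | (5,4) | tMaxX 0.9238 tMaxY 0.9600 | tΔX 1.1547 tΔY 2.0000
    t=0.9238 [x] (6,4) — stop
  → r_6 = 0.9238
beam 7: φ=135°, α=75°
  cosα=0.2588 sinα=0.9659 | (5,4) | tMaxX 3.0910 tMaxY 0.4969 | tΔX 3.8637 tΔY 1.0353
    t=0.4969 [y] (5,5) — stop
  → r_7 = 0.4969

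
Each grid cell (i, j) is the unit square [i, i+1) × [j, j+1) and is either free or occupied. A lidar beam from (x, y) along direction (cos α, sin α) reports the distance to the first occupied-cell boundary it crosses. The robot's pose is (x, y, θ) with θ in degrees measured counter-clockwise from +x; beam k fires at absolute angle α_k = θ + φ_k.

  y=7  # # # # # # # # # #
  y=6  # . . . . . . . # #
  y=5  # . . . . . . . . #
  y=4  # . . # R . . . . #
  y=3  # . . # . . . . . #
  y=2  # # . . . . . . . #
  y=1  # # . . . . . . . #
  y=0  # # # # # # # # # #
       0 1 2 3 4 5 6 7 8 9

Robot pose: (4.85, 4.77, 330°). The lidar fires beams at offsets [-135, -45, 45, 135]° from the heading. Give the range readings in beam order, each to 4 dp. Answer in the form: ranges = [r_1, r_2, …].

ranges = [0.8800, 3.9030, 4.2964, 2.3087]

beam 1: φ=-135°, α=195°
  dir = (cos 195°, sin 195°) = (-0.9659, -0.2588); from cell (4,4)
  next x-line at t=0.8800, next y-line at t=2.9751; Δt_x=1.0353, Δt_y=3.8637
    x: enter (3,4) at t=0.8800 ← occupied
  → r_1 = 0.8800
beam 2: φ=-45°, α=285°
  dir = (cos 285°, sin 285°) = (0.2588, -0.9659); from cell (4,4)
  next x-line at t=0.5796, next y-line at t=0.7972; Δt_x=3.8637, Δt_y=1.0353
    x: enter (5,4) at t=0.5796
    y: enter (5,3) at t=0.7972
    y: enter (5,2) at t=1.8324
    y: enter (5,1) at t=2.8677
    y: enter (5,0) at t=3.9030 ← occupied
  → r_2 = 3.9030
beam 3: φ=45°, α=15°
  dir = (cos 15°, sin 15°) = (0.9659, 0.2588); from cell (4,4)
  next x-line at t=0.1553, next y-line at t=0.8887; Δt_x=1.0353, Δt_y=3.8637
    x: enter (5,4) at t=0.1553
    y: enter (5,5) at t=0.8887
    x: enter (6,5) at t=1.1906
    x: enter (7,5) at t=2.2258
    x: enter (8,5) at t=3.2611
    x: enter (9,5) at t=4.2964 ← occupied
  → r_3 = 4.2964
beam 4: φ=135°, α=105°
  dir = (cos 105°, sin 105°) = (-0.2588, 0.9659); from cell (4,4)
  next x-line at t=3.2841, next y-line at t=0.2381; Δt_x=3.8637, Δt_y=1.0353
    y: enter (4,5) at t=0.2381
    y: enter (4,6) at t=1.2734
    y: enter (4,7) at t=2.3087 ← occupied
  → r_4 = 2.3087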